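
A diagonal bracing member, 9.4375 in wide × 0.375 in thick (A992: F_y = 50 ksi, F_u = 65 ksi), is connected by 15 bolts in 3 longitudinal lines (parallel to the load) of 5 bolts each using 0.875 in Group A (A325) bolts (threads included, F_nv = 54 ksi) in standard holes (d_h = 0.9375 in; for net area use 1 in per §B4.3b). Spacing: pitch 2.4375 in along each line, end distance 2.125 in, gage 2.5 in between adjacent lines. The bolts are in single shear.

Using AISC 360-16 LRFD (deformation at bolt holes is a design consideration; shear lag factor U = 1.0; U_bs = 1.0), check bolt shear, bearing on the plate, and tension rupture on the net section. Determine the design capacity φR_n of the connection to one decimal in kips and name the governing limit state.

117.7 kips (net-section rupture governs)

Bolt shear: A_b = π(0.875)²/4 = 0.60132 in². φR_n = 0.75 × 54 × 0.60132 × 15 × 1 = 365.3 kips.
Bearing (0.375 in plate, F_u = 65 ksi): end bolts L_c = 2.125 − 0.9375/2 = 1.65625, R_n = min(1.2×1.65625×0.375×65, 2.4×0.875×0.375×65) = 48.445 kips/bolt; interior L_c = 2.4375 − 0.9375 = 1.5, R_n = 43.875 kips/bolt. φR_n = 0.75 × (3×48.445 + 12×43.875) = 503.9 kips.
Tension rupture (net): A_n = (9.4375 − 3×1)×0.375 = 2.4141 in² (U = 1.0, A_e = A_n). φR_n = 0.75 × 65 × 2.4141 = 117.7 kips.
Governing: min(365.3, 503.9, 117.7) = 117.7 kips → net-section rupture.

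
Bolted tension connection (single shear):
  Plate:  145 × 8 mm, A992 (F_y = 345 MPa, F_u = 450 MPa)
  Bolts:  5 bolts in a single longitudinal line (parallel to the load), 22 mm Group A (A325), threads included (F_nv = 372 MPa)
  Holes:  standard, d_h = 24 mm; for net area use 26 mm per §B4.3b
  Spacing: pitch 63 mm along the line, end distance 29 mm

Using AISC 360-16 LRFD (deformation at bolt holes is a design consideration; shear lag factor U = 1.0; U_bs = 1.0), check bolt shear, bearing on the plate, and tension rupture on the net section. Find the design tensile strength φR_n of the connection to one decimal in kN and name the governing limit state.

Bolt shear: A_b = π(22)²/4 = 380.13 mm². φR_n = 0.75 × 372 × 380.13 × 5 × 1 = 530.3 kN.
Bearing (8 mm plate, F_u = 450 MPa): end bolts L_c = 29 − 24/2 = 17, R_n = min(1.2×17×8×450, 2.4×22×8×450) = 73.44 kN/bolt; interior L_c = 63 − 24 = 39, R_n = 168.48 kN/bolt. φR_n = 0.75 × (1×73.44 + 4×168.48) = 560.5 kN.
Tension rupture (net): A_n = (145 − 1×26)×8 = 952 mm² (U = 1.0, A_e = A_n). φR_n = 0.75 × 450 × 952 = 321.3 kN.
Governing: min(530.3, 560.5, 321.3) = 321.3 kN → net-section rupture.

321.3 kN (net-section rupture governs)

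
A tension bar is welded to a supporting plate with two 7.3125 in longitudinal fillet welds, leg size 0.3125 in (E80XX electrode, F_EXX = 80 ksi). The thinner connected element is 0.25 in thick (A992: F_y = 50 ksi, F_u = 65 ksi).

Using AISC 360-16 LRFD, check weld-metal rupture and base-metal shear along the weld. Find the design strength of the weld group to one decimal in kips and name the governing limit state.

Weld metal: throat = 0.707×0.3125 = 0.22094 in, L = 2×7.3125 = 14.625 in. φR_n = 0.75 × 0.6 × 80 × 0.22094 × 14.625 = 116.3 kips.
Base metal shear (0.25 in plate): yield φR_n = 1.0×0.6×50×0.25×14.625 = 109.7 kips; rupture φR_n = 0.75×0.6×65×0.25×14.625 = 106.9 kips; take 106.9 kips (rupture).
Governing: min(116.3, 106.9) = 106.9 kips → base-metal shear.

106.9 kips (base-metal shear governs)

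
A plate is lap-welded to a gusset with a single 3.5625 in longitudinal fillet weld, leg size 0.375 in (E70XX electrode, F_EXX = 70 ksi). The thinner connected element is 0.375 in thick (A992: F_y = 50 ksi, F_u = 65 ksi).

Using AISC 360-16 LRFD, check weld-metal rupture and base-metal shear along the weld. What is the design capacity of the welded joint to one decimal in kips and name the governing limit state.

29.8 kips (weld metal governs)

Weld metal: throat = 0.707×0.375 = 0.26513 in, L = 3.5625 in. φR_n = 0.75 × 0.6 × 70 × 0.26513 × 3.5625 = 29.8 kips.
Base metal shear (0.375 in plate): yield φR_n = 1.0×0.6×50×0.375×3.5625 = 40.1 kips; rupture φR_n = 0.75×0.6×65×0.375×3.5625 = 39.1 kips; take 39.1 kips (rupture).
Governing: min(29.8, 39.1) = 29.8 kips → weld metal.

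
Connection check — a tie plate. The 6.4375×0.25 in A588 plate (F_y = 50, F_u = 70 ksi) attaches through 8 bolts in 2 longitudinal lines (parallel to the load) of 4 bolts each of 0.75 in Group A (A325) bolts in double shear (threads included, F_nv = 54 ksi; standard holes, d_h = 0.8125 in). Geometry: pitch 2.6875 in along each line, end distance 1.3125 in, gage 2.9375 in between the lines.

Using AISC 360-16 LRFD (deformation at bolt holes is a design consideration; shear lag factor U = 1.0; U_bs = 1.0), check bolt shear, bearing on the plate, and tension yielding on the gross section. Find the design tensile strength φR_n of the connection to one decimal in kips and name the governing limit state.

Bolt shear: A_b = π(0.75)²/4 = 0.44179 in². φR_n = 0.75 × 54 × 0.44179 × 8 × 2 = 286.3 kips.
Bearing (0.25 in plate, F_u = 70 ksi): end bolts L_c = 1.3125 − 0.8125/2 = 0.90625, R_n = min(1.2×0.90625×0.25×70, 2.4×0.75×0.25×70) = 19.031 kips/bolt; interior L_c = 2.6875 − 0.8125 = 1.875, R_n = 31.5 kips/bolt. φR_n = 0.75 × (2×19.031 + 6×31.5) = 170.3 kips.
Tension yield (gross): A_g = 6.4375×0.25 = 1.6094 in². φR_n = 0.90 × 50 × 1.6094 = 72.4 kips.
Governing: min(286.3, 170.3, 72.4) = 72.4 kips → gross-section yield.

72.4 kips (gross-section yield governs)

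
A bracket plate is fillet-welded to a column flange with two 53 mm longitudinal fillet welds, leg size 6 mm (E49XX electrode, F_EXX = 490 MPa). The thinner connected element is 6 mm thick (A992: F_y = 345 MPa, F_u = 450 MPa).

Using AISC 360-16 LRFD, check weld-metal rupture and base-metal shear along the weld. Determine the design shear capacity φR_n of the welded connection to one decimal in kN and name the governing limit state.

Weld metal: throat = 0.707×6 = 4.242 mm, L = 2×53 = 106 mm. φR_n = 0.75 × 0.6 × 490 × 4.242 × 106 = 99.1 kN.
Base metal shear (6 mm plate): yield φR_n = 1.0×0.6×345×6×106 = 131.7 kN; rupture φR_n = 0.75×0.6×450×6×106 = 128.8 kN; take 128.8 kN (rupture).
Governing: min(99.1, 128.8) = 99.1 kN → weld metal.

99.1 kN (weld metal governs)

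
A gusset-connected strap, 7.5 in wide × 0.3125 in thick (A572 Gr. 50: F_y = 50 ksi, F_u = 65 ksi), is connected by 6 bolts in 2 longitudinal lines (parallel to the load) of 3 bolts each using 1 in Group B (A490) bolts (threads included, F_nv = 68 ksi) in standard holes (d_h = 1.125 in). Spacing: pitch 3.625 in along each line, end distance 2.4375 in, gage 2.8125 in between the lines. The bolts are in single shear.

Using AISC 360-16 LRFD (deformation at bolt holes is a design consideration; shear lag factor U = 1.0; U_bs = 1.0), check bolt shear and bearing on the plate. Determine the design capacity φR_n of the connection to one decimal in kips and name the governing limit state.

214.8 kips (bearing governs)

Bolt shear: A_b = π(1)²/4 = 0.7854 in². φR_n = 0.75 × 68 × 0.7854 × 6 × 1 = 240.3 kips.
Bearing (0.3125 in plate, F_u = 65 ksi): end bolts L_c = 2.4375 − 1.125/2 = 1.875, R_n = min(1.2×1.875×0.3125×65, 2.4×1×0.3125×65) = 45.703 kips/bolt; interior L_c = 3.625 − 1.125 = 2.5, R_n = 48.75 kips/bolt. φR_n = 0.75 × (2×45.703 + 4×48.75) = 214.8 kips.
Governing: min(240.3, 214.8) = 214.8 kips → bearing.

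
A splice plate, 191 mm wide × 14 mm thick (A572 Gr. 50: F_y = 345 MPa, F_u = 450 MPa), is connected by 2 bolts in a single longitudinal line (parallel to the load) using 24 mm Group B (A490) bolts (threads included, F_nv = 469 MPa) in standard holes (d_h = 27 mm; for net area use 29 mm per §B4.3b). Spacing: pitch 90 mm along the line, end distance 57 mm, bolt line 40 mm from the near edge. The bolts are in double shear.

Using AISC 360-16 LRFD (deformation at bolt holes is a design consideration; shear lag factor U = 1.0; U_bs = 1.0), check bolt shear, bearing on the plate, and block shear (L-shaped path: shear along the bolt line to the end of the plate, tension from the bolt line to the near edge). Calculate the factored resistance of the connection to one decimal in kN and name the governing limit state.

413.9 kN (block shear governs)

Bolt shear: A_b = π(24)²/4 = 452.39 mm². φR_n = 0.75 × 469 × 452.39 × 2 × 2 = 636.5 kN.
Bearing (14 mm plate, F_u = 450 MPa): end bolts L_c = 57 − 27/2 = 43.5, R_n = min(1.2×43.5×14×450, 2.4×24×14×450) = 328.86 kN/bolt; interior L_c = 90 − 27 = 63, R_n = 362.88 kN/bolt. φR_n = 0.75 × (1×328.86 + 1×362.88) = 518.8 kN.
Block shear: shear path 1×[57+1×90] = 1×147 mm, A_gv = 2058, A_nv = 1×(147 − 1.5×29)×14 = 1449 mm²; tension to near edge: (40 − 0.5×29)×14 = 357 mm². R_n = min(0.6×450×1449, 0.6×345×2058) + 1.0×450×357 = min(391.23, 426.01) + 160.65 = 551.88 kN. φR_n = 0.75 × 551.88 = 413.9 kN.
Governing: min(636.5, 518.8, 413.9) = 413.9 kN → block shear.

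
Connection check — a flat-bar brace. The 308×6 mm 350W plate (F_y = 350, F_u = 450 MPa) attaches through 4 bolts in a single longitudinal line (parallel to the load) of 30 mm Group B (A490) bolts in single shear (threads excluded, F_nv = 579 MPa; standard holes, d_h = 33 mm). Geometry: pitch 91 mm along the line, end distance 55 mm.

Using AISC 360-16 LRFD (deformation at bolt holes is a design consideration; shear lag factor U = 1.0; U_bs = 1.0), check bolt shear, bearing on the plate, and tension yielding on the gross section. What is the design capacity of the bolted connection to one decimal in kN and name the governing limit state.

Bolt shear: A_b = π(30)²/4 = 706.86 mm². φR_n = 0.75 × 579 × 706.86 × 4 × 1 = 1227.8 kN.
Bearing (6 mm plate, F_u = 450 MPa): end bolts L_c = 55 − 33/2 = 38.5, R_n = min(1.2×38.5×6×450, 2.4×30×6×450) = 124.74 kN/bolt; interior L_c = 91 − 33 = 58, R_n = 187.92 kN/bolt. φR_n = 0.75 × (1×124.74 + 3×187.92) = 516.4 kN.
Tension yield (gross): A_g = 308×6 = 1848 mm². φR_n = 0.90 × 350 × 1848 = 582.1 kN.
Governing: min(1227.8, 516.4, 582.1) = 516.4 kN → bearing.

516.4 kN (bearing governs)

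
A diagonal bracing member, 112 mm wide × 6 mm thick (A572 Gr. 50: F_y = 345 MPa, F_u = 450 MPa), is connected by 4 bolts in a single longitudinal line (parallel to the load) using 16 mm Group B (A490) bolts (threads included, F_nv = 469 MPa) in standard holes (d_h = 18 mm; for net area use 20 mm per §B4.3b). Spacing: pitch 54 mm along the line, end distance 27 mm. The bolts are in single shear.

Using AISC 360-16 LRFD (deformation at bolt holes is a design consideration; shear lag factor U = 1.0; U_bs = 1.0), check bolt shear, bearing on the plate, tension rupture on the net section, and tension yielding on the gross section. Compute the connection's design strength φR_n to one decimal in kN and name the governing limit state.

186.3 kN (net-section rupture governs)

Bolt shear: A_b = π(16)²/4 = 201.06 mm². φR_n = 0.75 × 469 × 201.06 × 4 × 1 = 282.9 kN.
Bearing (6 mm plate, F_u = 450 MPa): end bolts L_c = 27 − 18/2 = 18, R_n = min(1.2×18×6×450, 2.4×16×6×450) = 58.32 kN/bolt; interior L_c = 54 − 18 = 36, R_n = 103.68 kN/bolt. φR_n = 0.75 × (1×58.32 + 3×103.68) = 277.0 kN.
Tension rupture (net): A_n = (112 − 1×20)×6 = 552 mm² (U = 1.0, A_e = A_n). φR_n = 0.75 × 450 × 552 = 186.3 kN.
Tension yield (gross): A_g = 112×6 = 672 mm². φR_n = 0.90 × 345 × 672 = 208.7 kN.
Governing: min(282.9, 277.0, 186.3, 208.7) = 186.3 kN → net-section rupture.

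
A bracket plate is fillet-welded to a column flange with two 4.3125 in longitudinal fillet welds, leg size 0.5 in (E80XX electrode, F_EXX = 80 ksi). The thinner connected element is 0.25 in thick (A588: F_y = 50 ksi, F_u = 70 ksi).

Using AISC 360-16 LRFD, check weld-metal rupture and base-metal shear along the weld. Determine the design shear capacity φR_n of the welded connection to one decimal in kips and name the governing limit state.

Weld metal: throat = 0.707×0.5 = 0.3535 in, L = 2×4.3125 = 8.625 in. φR_n = 0.75 × 0.6 × 80 × 0.3535 × 8.625 = 109.8 kips.
Base metal shear (0.25 in plate): yield φR_n = 1.0×0.6×50×0.25×8.625 = 64.7 kips; rupture φR_n = 0.75×0.6×70×0.25×8.625 = 67.9 kips; take 64.7 kips (yield).
Governing: min(109.8, 64.7) = 64.7 kips → base-metal shear.

64.7 kips (base-metal shear governs)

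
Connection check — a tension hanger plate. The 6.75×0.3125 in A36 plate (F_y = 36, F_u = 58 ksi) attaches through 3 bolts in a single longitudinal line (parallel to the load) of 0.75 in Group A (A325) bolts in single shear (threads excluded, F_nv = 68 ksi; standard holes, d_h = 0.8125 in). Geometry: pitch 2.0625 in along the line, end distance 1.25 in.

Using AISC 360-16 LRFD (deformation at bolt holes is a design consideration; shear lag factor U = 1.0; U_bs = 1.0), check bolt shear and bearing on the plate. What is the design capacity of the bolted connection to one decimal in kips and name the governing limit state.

Bolt shear: A_b = π(0.75)²/4 = 0.44179 in². φR_n = 0.75 × 68 × 0.44179 × 3 × 1 = 67.6 kips.
Bearing (0.3125 in plate, F_u = 58 ksi): end bolts L_c = 1.25 − 0.8125/2 = 0.84375, R_n = min(1.2×0.84375×0.3125×58, 2.4×0.75×0.3125×58) = 18.352 kips/bolt; interior L_c = 2.0625 − 0.8125 = 1.25, R_n = 27.188 kips/bolt. φR_n = 0.75 × (1×18.352 + 2×27.188) = 54.5 kips.
Governing: min(67.6, 54.5) = 54.5 kips → bearing.

54.5 kips (bearing governs)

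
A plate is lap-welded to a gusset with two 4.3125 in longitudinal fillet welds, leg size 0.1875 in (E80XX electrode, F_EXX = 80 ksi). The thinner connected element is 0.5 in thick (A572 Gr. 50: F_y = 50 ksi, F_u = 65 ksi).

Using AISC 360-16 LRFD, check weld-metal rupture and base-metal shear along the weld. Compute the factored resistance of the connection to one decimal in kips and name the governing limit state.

Weld metal: throat = 0.707×0.1875 = 0.13256 in, L = 2×4.3125 = 8.625 in. φR_n = 0.75 × 0.6 × 80 × 0.13256 × 8.625 = 41.2 kips.
Base metal shear (0.5 in plate): yield φR_n = 1.0×0.6×50×0.5×8.625 = 129.4 kips; rupture φR_n = 0.75×0.6×65×0.5×8.625 = 126.1 kips; take 126.1 kips (rupture).
Governing: min(41.2, 126.1) = 41.2 kips → weld metal.

41.2 kips (weld metal governs)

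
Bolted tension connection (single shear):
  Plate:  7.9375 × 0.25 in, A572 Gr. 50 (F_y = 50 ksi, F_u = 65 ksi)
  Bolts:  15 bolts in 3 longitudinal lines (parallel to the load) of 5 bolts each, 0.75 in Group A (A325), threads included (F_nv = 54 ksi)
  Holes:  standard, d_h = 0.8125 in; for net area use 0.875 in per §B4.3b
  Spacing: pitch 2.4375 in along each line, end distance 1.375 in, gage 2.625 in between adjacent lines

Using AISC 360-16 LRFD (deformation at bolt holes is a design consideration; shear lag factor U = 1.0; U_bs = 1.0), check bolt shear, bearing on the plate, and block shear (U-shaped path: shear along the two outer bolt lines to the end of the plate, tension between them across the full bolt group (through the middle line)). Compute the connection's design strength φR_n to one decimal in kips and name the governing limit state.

147.8 kips (block shear governs)

Bolt shear: A_b = π(0.75)²/4 = 0.44179 in². φR_n = 0.75 × 54 × 0.44179 × 15 × 1 = 268.4 kips.
Bearing (0.25 in plate, F_u = 65 ksi): end bolts L_c = 1.375 − 0.8125/2 = 0.96875, R_n = min(1.2×0.96875×0.25×65, 2.4×0.75×0.25×65) = 18.891 kips/bolt; interior L_c = 2.4375 − 0.8125 = 1.625, R_n = 29.25 kips/bolt. φR_n = 0.75 × (3×18.891 + 12×29.25) = 305.8 kips.
Block shear: shear path 2×[1.375+4×2.4375] = 2×11.125 in, A_gv = 5.5625, A_nv = 2×(11.125 − 4.5×0.875)×0.25 = 3.5938 in²; tension across gage: (5.25 − 2×0.875)×0.25 = 0.875 in². R_n = min(0.6×65×3.5938, 0.6×50×5.5625) + 1.0×65×0.875 = min(140.16, 166.88) + 56.875 = 197.04 kips. φR_n = 0.75 × 197.04 = 147.8 kips.
Governing: min(268.4, 305.8, 147.8) = 147.8 kips → block shear.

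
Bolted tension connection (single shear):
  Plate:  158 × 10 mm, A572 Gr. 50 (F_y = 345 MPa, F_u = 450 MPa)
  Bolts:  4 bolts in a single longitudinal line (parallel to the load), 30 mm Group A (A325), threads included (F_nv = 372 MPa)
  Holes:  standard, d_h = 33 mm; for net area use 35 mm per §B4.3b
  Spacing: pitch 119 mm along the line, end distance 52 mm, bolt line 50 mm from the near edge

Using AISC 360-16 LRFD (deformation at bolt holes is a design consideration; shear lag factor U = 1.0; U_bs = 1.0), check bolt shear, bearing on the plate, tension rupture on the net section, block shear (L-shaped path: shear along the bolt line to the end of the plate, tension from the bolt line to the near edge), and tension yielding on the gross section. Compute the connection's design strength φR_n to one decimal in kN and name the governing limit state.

Bolt shear: A_b = π(30)²/4 = 706.86 mm². φR_n = 0.75 × 372 × 706.86 × 4 × 1 = 788.9 kN.
Bearing (10 mm plate, F_u = 450 MPa): end bolts L_c = 52 − 33/2 = 35.5, R_n = min(1.2×35.5×10×450, 2.4×30×10×450) = 191.7 kN/bolt; interior L_c = 119 − 33 = 86, R_n = 324 kN/bolt. φR_n = 0.75 × (1×191.7 + 3×324) = 872.8 kN.
Tension rupture (net): A_n = (158 − 1×35)×10 = 1230 mm² (U = 1.0, A_e = A_n). φR_n = 0.75 × 450 × 1230 = 415.1 kN.
Block shear: shear path 1×[52+3×119] = 1×409 mm, A_gv = 4090, A_nv = 1×(409 − 3.5×35)×10 = 2865 mm²; tension to near edge: (50 − 0.5×35)×10 = 325 mm². R_n = min(0.6×450×2865, 0.6×345×4090) + 1.0×450×325 = min(773.55, 846.63) + 146.25 = 919.8 kN. φR_n = 0.75 × 919.8 = 689.9 kN.
Tension yield (gross): A_g = 158×10 = 1580 mm². φR_n = 0.90 × 345 × 1580 = 490.6 kN.
Governing: min(788.9, 872.8, 415.1, 689.9, 490.6) = 415.1 kN → net-section rupture.

415.1 kN (net-section rupture governs)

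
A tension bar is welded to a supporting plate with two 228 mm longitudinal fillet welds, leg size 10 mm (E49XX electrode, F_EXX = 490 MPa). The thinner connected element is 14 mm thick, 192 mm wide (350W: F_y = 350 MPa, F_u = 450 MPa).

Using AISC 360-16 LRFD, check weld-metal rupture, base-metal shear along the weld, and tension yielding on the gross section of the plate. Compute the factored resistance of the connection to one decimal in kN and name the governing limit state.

710.9 kN (weld metal governs)

Weld metal: throat = 0.707×10 = 7.07 mm, L = 2×228 = 456 mm. φR_n = 0.75 × 0.6 × 490 × 7.07 × 456 = 710.9 kN.
Base metal shear (14 mm plate): yield φR_n = 1.0×0.6×350×14×456 = 1340.6 kN; rupture φR_n = 0.75×0.6×450×14×456 = 1292.8 kN; take 1292.8 kN (rupture).
Tension yield (gross): A_g = 192×14 = 2688 mm². φR_n = 0.90 × 350 × 2688 = 846.7 kN.
Governing: min(710.9, 1292.8, 846.7) = 710.9 kN → weld metal.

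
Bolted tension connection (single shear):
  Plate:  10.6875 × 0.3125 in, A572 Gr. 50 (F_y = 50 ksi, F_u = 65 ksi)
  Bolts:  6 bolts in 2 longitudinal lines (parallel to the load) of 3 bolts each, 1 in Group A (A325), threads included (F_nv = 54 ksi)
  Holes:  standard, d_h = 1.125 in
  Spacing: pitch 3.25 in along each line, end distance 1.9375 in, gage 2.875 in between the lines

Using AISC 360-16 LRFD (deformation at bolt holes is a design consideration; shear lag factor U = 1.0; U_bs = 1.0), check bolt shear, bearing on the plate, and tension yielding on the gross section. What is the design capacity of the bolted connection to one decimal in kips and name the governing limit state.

Bolt shear: A_b = π(1)²/4 = 0.7854 in². φR_n = 0.75 × 54 × 0.7854 × 6 × 1 = 190.9 kips.
Bearing (0.3125 in plate, F_u = 65 ksi): end bolts L_c = 1.9375 − 1.125/2 = 1.375, R_n = min(1.2×1.375×0.3125×65, 2.4×1×0.3125×65) = 33.516 kips/bolt; interior L_c = 3.25 − 1.125 = 2.125, R_n = 48.75 kips/bolt. φR_n = 0.75 × (2×33.516 + 4×48.75) = 196.5 kips.
Tension yield (gross): A_g = 10.6875×0.3125 = 3.3398 in². φR_n = 0.90 × 50 × 3.3398 = 150.3 kips.
Governing: min(190.9, 196.5, 150.3) = 150.3 kips → gross-section yield.

150.3 kips (gross-section yield governs)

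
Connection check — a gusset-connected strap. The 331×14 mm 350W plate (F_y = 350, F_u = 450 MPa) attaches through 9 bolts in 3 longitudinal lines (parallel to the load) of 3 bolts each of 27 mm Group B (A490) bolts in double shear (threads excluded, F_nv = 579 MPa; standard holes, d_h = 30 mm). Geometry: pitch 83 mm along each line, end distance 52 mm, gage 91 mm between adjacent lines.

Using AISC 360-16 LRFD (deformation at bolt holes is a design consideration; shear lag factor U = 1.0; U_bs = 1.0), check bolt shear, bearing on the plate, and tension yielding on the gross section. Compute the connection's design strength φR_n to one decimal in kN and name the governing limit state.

Bolt shear: A_b = π(27)²/4 = 572.56 mm². φR_n = 0.75 × 579 × 572.56 × 9 × 2 = 4475.4 kN.
Bearing (14 mm plate, F_u = 450 MPa): end bolts L_c = 52 − 30/2 = 37, R_n = min(1.2×37×14×450, 2.4×27×14×450) = 279.72 kN/bolt; interior L_c = 83 − 30 = 53, R_n = 400.68 kN/bolt. φR_n = 0.75 × (3×279.72 + 6×400.68) = 2432.4 kN.
Tension yield (gross): A_g = 331×14 = 4634 mm². φR_n = 0.90 × 350 × 4634 = 1459.7 kN.
Governing: min(4475.4, 2432.4, 1459.7) = 1459.7 kN → gross-section yield.

1459.7 kN (gross-section yield governs)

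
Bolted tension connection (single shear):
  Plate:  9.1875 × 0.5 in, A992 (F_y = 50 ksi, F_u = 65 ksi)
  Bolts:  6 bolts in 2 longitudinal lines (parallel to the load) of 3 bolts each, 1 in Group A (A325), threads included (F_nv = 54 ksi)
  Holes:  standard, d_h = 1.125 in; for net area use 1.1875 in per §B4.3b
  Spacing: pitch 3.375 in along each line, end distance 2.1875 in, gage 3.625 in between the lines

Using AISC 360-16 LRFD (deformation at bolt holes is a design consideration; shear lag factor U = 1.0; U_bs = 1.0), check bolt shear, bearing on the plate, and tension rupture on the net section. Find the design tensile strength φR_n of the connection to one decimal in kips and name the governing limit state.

166.1 kips (net-section rupture governs)

Bolt shear: A_b = π(1)²/4 = 0.7854 in². φR_n = 0.75 × 54 × 0.7854 × 6 × 1 = 190.9 kips.
Bearing (0.5 in plate, F_u = 65 ksi): end bolts L_c = 2.1875 − 1.125/2 = 1.625, R_n = min(1.2×1.625×0.5×65, 2.4×1×0.5×65) = 63.375 kips/bolt; interior L_c = 3.375 − 1.125 = 2.25, R_n = 78 kips/bolt. φR_n = 0.75 × (2×63.375 + 4×78) = 329.1 kips.
Tension rupture (net): A_n = (9.1875 − 2×1.1875)×0.5 = 3.4063 in² (U = 1.0, A_e = A_n). φR_n = 0.75 × 65 × 3.4063 = 166.1 kips.
Governing: min(190.9, 329.1, 166.1) = 166.1 kips → net-section rupture.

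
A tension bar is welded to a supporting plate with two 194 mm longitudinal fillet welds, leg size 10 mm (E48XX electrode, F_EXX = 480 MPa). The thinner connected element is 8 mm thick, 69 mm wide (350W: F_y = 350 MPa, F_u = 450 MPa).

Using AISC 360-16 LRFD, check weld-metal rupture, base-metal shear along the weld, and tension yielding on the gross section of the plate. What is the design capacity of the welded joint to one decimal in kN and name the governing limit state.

Weld metal: throat = 0.707×10 = 7.07 mm, L = 2×194 = 388 mm. φR_n = 0.75 × 0.6 × 480 × 7.07 × 388 = 592.5 kN.
Base metal shear (8 mm plate): yield φR_n = 1.0×0.6×350×8×388 = 651.8 kN; rupture φR_n = 0.75×0.6×450×8×388 = 628.6 kN; take 628.6 kN (rupture).
Tension yield (gross): A_g = 69×8 = 552 mm². φR_n = 0.90 × 350 × 552 = 173.9 kN.
Governing: min(592.5, 628.6, 173.9) = 173.9 kN → gross-section yield.

173.9 kN (gross-section yield governs)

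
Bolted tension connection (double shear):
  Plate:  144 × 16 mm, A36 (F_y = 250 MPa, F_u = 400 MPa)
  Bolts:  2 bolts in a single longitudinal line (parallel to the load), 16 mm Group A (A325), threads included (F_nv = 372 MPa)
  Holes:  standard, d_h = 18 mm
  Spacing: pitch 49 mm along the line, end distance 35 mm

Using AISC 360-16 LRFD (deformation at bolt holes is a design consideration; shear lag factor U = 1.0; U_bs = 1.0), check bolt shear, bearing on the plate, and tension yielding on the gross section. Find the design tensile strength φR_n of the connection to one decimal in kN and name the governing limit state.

224.4 kN (bolt shear governs)

Bolt shear: A_b = π(16)²/4 = 201.06 mm². φR_n = 0.75 × 372 × 201.06 × 2 × 2 = 224.4 kN.
Bearing (16 mm plate, F_u = 400 MPa): end bolts L_c = 35 − 18/2 = 26, R_n = min(1.2×26×16×400, 2.4×16×16×400) = 199.68 kN/bolt; interior L_c = 49 − 18 = 31, R_n = 238.08 kN/bolt. φR_n = 0.75 × (1×199.68 + 1×238.08) = 328.3 kN.
Tension yield (gross): A_g = 144×16 = 2304 mm². φR_n = 0.90 × 250 × 2304 = 518.4 kN.
Governing: min(224.4, 328.3, 518.4) = 224.4 kN → bolt shear.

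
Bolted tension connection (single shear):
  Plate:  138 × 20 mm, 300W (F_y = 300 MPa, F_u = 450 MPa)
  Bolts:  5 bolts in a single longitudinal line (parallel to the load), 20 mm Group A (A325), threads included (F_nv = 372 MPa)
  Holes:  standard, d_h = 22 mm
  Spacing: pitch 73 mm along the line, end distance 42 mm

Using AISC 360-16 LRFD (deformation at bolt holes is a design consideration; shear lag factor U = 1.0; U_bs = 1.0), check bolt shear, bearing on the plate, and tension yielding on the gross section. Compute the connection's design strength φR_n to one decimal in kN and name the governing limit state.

438.3 kN (bolt shear governs)

Bolt shear: A_b = π(20)²/4 = 314.16 mm². φR_n = 0.75 × 372 × 314.16 × 5 × 1 = 438.3 kN.
Bearing (20 mm plate, F_u = 450 MPa): end bolts L_c = 42 − 22/2 = 31, R_n = min(1.2×31×20×450, 2.4×20×20×450) = 334.8 kN/bolt; interior L_c = 73 − 22 = 51, R_n = 432 kN/bolt. φR_n = 0.75 × (1×334.8 + 4×432) = 1547.1 kN.
Tension yield (gross): A_g = 138×20 = 2760 mm². φR_n = 0.90 × 300 × 2760 = 745.2 kN.
Governing: min(438.3, 1547.1, 745.2) = 438.3 kN → bolt shear.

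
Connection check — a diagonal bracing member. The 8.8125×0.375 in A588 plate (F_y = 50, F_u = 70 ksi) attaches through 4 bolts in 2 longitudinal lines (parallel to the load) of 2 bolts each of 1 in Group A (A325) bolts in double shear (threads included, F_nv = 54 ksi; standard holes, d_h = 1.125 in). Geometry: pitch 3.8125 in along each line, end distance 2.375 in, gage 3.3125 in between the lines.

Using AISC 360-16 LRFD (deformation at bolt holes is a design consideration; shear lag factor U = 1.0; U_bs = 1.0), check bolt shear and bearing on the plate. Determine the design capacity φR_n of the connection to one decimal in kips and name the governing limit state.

Bolt shear: A_b = π(1)²/4 = 0.7854 in². φR_n = 0.75 × 54 × 0.7854 × 4 × 2 = 254.5 kips.
Bearing (0.375 in plate, F_u = 70 ksi): end bolts L_c = 2.375 − 1.125/2 = 1.8125, R_n = min(1.2×1.8125×0.375×70, 2.4×1×0.375×70) = 57.094 kips/bolt; interior L_c = 3.8125 − 1.125 = 2.6875, R_n = 63 kips/bolt. φR_n = 0.75 × (2×57.094 + 2×63) = 180.1 kips.
Governing: min(254.5, 180.1) = 180.1 kips → bearing.

180.1 kips (bearing governs)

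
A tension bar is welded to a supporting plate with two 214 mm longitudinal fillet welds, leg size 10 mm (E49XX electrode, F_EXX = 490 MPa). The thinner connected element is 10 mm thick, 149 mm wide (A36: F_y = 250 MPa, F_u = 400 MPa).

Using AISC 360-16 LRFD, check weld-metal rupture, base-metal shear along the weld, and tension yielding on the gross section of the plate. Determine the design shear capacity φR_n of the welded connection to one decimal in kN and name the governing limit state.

Weld metal: throat = 0.707×10 = 7.07 mm, L = 2×214 = 428 mm. φR_n = 0.75 × 0.6 × 490 × 7.07 × 428 = 667.2 kN.
Base metal shear (10 mm plate): yield φR_n = 1.0×0.6×250×10×428 = 642.0 kN; rupture φR_n = 0.75×0.6×400×10×428 = 770.4 kN; take 642.0 kN (yield).
Tension yield (gross): A_g = 149×10 = 1490 mm². φR_n = 0.90 × 250 × 1490 = 335.3 kN.
Governing: min(667.2, 642.0, 335.3) = 335.3 kN → gross-section yield.

335.3 kN (gross-section yield governs)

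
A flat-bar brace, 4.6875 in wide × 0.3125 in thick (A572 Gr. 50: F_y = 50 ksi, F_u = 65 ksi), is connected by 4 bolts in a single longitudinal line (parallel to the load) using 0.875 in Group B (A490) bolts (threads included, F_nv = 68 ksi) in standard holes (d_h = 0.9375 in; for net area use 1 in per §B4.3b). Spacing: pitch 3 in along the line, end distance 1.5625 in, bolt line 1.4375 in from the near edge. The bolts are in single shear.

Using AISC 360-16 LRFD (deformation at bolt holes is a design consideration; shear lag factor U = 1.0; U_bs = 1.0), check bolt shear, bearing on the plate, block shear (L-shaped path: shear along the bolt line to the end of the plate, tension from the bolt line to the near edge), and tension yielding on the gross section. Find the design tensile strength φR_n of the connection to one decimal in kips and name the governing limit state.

65.9 kips (gross-section yield governs)

Bolt shear: A_b = π(0.875)²/4 = 0.60132 in². φR_n = 0.75 × 68 × 0.60132 × 4 × 1 = 122.7 kips.
Bearing (0.3125 in plate, F_u = 65 ksi): end bolts L_c = 1.5625 − 0.9375/2 = 1.09375, R_n = min(1.2×1.09375×0.3125×65, 2.4×0.875×0.3125×65) = 26.66 kips/bolt; interior L_c = 3 − 0.9375 = 2.0625, R_n = 42.656 kips/bolt. φR_n = 0.75 × (1×26.66 + 3×42.656) = 116.0 kips.
Block shear: shear path 1×[1.5625+3×3] = 1×10.5625 in, A_gv = 3.3008, A_nv = 1×(10.5625 − 3.5×1)×0.3125 = 2.207 in²; tension to near edge: (1.4375 − 0.5×1)×0.3125 = 0.29297 in². R_n = min(0.6×65×2.207, 0.6×50×3.3008) + 1.0×65×0.29297 = min(86.073, 99.024) + 19.043 = 105.12 kips. φR_n = 0.75 × 105.12 = 78.8 kips.
Tension yield (gross): A_g = 4.6875×0.3125 = 1.4648 in². φR_n = 0.90 × 50 × 1.4648 = 65.9 kips.
Governing: min(122.7, 116.0, 78.8, 65.9) = 65.9 kips → gross-section yield.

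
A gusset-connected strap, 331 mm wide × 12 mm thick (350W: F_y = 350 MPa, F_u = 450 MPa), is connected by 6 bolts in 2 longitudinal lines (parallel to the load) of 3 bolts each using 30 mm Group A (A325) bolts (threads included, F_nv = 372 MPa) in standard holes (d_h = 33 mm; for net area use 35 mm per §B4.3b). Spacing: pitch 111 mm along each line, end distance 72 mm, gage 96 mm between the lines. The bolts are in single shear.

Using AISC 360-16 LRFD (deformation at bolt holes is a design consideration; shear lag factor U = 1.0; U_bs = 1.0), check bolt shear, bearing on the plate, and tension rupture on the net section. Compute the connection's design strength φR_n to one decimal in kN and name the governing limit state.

1057.1 kN (net-section rupture governs)

Bolt shear: A_b = π(30)²/4 = 706.86 mm². φR_n = 0.75 × 372 × 706.86 × 6 × 1 = 1183.3 kN.
Bearing (12 mm plate, F_u = 450 MPa): end bolts L_c = 72 − 33/2 = 55.5, R_n = min(1.2×55.5×12×450, 2.4×30×12×450) = 359.64 kN/bolt; interior L_c = 111 − 33 = 78, R_n = 388.8 kN/bolt. φR_n = 0.75 × (2×359.64 + 4×388.8) = 1705.9 kN.
Tension rupture (net): A_n = (331 − 2×35)×12 = 3132 mm² (U = 1.0, A_e = A_n). φR_n = 0.75 × 450 × 3132 = 1057.1 kN.
Governing: min(1183.3, 1705.9, 1057.1) = 1057.1 kN → net-section rupture.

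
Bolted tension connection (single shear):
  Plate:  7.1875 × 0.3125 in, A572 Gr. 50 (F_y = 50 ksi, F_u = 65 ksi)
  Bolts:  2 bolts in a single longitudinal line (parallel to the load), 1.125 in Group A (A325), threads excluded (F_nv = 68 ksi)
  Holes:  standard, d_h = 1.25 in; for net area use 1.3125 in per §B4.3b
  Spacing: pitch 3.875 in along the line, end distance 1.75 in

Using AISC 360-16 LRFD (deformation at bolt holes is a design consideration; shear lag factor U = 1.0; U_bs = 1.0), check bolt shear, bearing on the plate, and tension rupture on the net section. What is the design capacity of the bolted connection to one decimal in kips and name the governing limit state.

61.7 kips (bearing governs)

Bolt shear: A_b = π(1.125)²/4 = 0.99402 in². φR_n = 0.75 × 68 × 0.99402 × 2 × 1 = 101.4 kips.
Bearing (0.3125 in plate, F_u = 65 ksi): end bolts L_c = 1.75 − 1.25/2 = 1.125, R_n = min(1.2×1.125×0.3125×65, 2.4×1.125×0.3125×65) = 27.422 kips/bolt; interior L_c = 3.875 − 1.25 = 2.625, R_n = 54.844 kips/bolt. φR_n = 0.75 × (1×27.422 + 1×54.844) = 61.7 kips.
Tension rupture (net): A_n = (7.1875 − 1×1.3125)×0.3125 = 1.8359 in² (U = 1.0, A_e = A_n). φR_n = 0.75 × 65 × 1.8359 = 89.5 kips.
Governing: min(101.4, 61.7, 89.5) = 61.7 kips → bearing.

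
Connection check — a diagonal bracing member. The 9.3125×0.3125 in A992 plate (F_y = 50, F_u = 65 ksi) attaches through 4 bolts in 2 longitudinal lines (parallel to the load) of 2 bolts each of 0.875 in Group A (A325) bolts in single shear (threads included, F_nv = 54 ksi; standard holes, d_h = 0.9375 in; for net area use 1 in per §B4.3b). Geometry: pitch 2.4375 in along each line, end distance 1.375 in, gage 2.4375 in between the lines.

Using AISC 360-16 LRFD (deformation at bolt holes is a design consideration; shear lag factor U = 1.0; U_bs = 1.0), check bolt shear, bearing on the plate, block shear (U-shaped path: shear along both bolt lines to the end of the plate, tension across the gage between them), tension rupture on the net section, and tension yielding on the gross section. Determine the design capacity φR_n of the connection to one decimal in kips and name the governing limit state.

64.2 kips (block shear governs)

Bolt shear: A_b = π(0.875)²/4 = 0.60132 in². φR_n = 0.75 × 54 × 0.60132 × 4 × 1 = 97.4 kips.
Bearing (0.3125 in plate, F_u = 65 ksi): end bolts L_c = 1.375 − 0.9375/2 = 0.90625, R_n = min(1.2×0.90625×0.3125×65, 2.4×0.875×0.3125×65) = 22.09 kips/bolt; interior L_c = 2.4375 − 0.9375 = 1.5, R_n = 36.563 kips/bolt. φR_n = 0.75 × (2×22.09 + 2×36.563) = 88.0 kips.
Block shear: shear path 2×[1.375+1×2.4375] = 2×3.8125 in, A_gv = 2.3828, A_nv = 2×(3.8125 − 1.5×1)×0.3125 = 1.4453 in²; tension across gage: (2.4375 − 1×1)×0.3125 = 0.44922 in². R_n = min(0.6×65×1.4453, 0.6×50×2.3828) + 1.0×65×0.44922 = min(56.367, 71.484) + 29.199 = 85.566 kips. φR_n = 0.75 × 85.566 = 64.2 kips.
Tension rupture (net): A_n = (9.3125 − 2×1)×0.3125 = 2.2852 in² (U = 1.0, A_e = A_n). φR_n = 0.75 × 65 × 2.2852 = 111.4 kips.
Tension yield (gross): A_g = 9.3125×0.3125 = 2.9102 in². φR_n = 0.90 × 50 × 2.9102 = 131.0 kips.
Governing: min(97.4, 88.0, 64.2, 111.4, 131.0) = 64.2 kips → block shear.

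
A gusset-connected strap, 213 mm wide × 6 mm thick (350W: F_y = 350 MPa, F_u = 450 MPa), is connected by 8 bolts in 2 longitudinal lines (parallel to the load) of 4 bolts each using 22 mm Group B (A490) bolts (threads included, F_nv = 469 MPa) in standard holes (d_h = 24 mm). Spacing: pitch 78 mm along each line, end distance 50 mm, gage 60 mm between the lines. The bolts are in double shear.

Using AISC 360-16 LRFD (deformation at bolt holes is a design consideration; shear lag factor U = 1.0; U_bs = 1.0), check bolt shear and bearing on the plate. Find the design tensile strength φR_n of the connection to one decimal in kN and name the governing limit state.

826.2 kN (bearing governs)

Bolt shear: A_b = π(22)²/4 = 380.13 mm². φR_n = 0.75 × 469 × 380.13 × 8 × 2 = 2139.4 kN.
Bearing (6 mm plate, F_u = 450 MPa): end bolts L_c = 50 − 24/2 = 38, R_n = min(1.2×38×6×450, 2.4×22×6×450) = 123.12 kN/bolt; interior L_c = 78 − 24 = 54, R_n = 142.56 kN/bolt. φR_n = 0.75 × (2×123.12 + 6×142.56) = 826.2 kN.
Governing: min(2139.4, 826.2) = 826.2 kN → bearing.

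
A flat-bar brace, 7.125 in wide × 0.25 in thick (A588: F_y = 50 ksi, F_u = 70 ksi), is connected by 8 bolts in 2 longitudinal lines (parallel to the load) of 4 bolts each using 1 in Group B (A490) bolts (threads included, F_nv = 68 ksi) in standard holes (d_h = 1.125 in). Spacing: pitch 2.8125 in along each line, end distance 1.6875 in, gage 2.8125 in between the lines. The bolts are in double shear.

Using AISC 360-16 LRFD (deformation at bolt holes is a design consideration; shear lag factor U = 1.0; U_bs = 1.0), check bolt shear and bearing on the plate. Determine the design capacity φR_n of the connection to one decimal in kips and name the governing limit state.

194.9 kips (bearing governs)

Bolt shear: A_b = π(1)²/4 = 0.7854 in². φR_n = 0.75 × 68 × 0.7854 × 8 × 2 = 640.9 kips.
Bearing (0.25 in plate, F_u = 70 ksi): end bolts L_c = 1.6875 − 1.125/2 = 1.125, R_n = min(1.2×1.125×0.25×70, 2.4×1×0.25×70) = 23.625 kips/bolt; interior L_c = 2.8125 − 1.125 = 1.6875, R_n = 35.438 kips/bolt. φR_n = 0.75 × (2×23.625 + 6×35.438) = 194.9 kips.
Governing: min(640.9, 194.9) = 194.9 kips → bearing.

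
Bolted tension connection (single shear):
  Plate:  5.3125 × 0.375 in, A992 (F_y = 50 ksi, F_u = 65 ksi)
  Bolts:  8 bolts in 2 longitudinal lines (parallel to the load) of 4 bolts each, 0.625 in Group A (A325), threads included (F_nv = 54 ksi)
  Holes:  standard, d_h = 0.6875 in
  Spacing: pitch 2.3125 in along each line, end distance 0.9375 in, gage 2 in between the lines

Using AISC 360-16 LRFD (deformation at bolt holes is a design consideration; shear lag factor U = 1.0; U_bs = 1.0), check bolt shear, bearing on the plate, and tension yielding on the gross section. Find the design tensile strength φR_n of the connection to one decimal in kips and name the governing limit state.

Bolt shear: A_b = π(0.625)²/4 = 0.3068 in². φR_n = 0.75 × 54 × 0.3068 × 8 × 1 = 99.4 kips.
Bearing (0.375 in plate, F_u = 65 ksi): end bolts L_c = 0.9375 − 0.6875/2 = 0.59375, R_n = min(1.2×0.59375×0.375×65, 2.4×0.625×0.375×65) = 17.367 kips/bolt; interior L_c = 2.3125 − 0.6875 = 1.625, R_n = 36.563 kips/bolt. φR_n = 0.75 × (2×17.367 + 6×36.563) = 190.6 kips.
Tension yield (gross): A_g = 5.3125×0.375 = 1.9922 in². φR_n = 0.90 × 50 × 1.9922 = 89.6 kips.
Governing: min(99.4, 190.6, 89.6) = 89.6 kips → gross-section yield.

89.6 kips (gross-section yield governs)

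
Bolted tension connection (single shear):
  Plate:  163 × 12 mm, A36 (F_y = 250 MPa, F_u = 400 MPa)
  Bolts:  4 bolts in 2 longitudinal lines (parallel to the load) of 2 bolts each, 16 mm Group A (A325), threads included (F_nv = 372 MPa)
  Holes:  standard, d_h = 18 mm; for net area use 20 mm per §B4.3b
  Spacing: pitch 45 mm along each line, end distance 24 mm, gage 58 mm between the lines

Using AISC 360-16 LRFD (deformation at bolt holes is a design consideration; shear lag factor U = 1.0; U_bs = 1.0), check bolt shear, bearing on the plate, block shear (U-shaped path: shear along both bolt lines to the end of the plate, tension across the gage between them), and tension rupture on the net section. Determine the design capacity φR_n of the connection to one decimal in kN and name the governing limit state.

Bolt shear: A_b = π(16)²/4 = 201.06 mm². φR_n = 0.75 × 372 × 201.06 × 4 × 1 = 224.4 kN.
Bearing (12 mm plate, F_u = 400 MPa): end bolts L_c = 24 − 18/2 = 15, R_n = min(1.2×15×12×400, 2.4×16×12×400) = 86.4 kN/bolt; interior L_c = 45 − 18 = 27, R_n = 155.52 kN/bolt. φR_n = 0.75 × (2×86.4 + 2×155.52) = 362.9 kN.
Block shear: shear path 2×[24+1×45] = 2×69 mm, A_gv = 1656, A_nv = 2×(69 − 1.5×20)×12 = 936 mm²; tension across gage: (58 − 1×20)×12 = 456 mm². R_n = min(0.6×400×936, 0.6×250×1656) + 1.0×400×456 = min(224.64, 248.4) + 182.4 = 407.04 kN. φR_n = 0.75 × 407.04 = 305.3 kN.
Tension rupture (net): A_n = (163 − 2×20)×12 = 1476 mm² (U = 1.0, A_e = A_n). φR_n = 0.75 × 400 × 1476 = 442.8 kN.
Governing: min(224.4, 362.9, 305.3, 442.8) = 224.4 kN → bolt shear.

224.4 kN (bolt shear governs)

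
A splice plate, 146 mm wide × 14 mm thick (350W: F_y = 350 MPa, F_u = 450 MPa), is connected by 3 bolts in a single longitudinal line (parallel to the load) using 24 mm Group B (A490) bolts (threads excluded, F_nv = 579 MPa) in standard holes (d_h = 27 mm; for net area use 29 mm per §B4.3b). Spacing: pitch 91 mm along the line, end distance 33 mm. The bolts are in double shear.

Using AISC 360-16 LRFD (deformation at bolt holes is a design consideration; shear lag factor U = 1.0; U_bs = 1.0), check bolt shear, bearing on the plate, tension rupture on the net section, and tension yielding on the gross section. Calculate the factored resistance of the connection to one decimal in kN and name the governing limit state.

552.8 kN (net-section rupture governs)

Bolt shear: A_b = π(24)²/4 = 452.39 mm². φR_n = 0.75 × 579 × 452.39 × 3 × 2 = 1178.7 kN.
Bearing (14 mm plate, F_u = 450 MPa): end bolts L_c = 33 − 27/2 = 19.5, R_n = min(1.2×19.5×14×450, 2.4×24×14×450) = 147.42 kN/bolt; interior L_c = 91 − 27 = 64, R_n = 362.88 kN/bolt. φR_n = 0.75 × (1×147.42 + 2×362.88) = 654.9 kN.
Tension rupture (net): A_n = (146 − 1×29)×14 = 1638 mm² (U = 1.0, A_e = A_n). φR_n = 0.75 × 450 × 1638 = 552.8 kN.
Tension yield (gross): A_g = 146×14 = 2044 mm². φR_n = 0.90 × 350 × 2044 = 643.9 kN.
Governing: min(1178.7, 654.9, 552.8, 643.9) = 552.8 kN → net-section rupture.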